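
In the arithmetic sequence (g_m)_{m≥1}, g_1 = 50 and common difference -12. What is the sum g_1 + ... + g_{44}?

-9152

g_m = 50 + (m - 1)·(-12).
g_{44} = -466; S = 44·(50 + (-466))/2 = -9152.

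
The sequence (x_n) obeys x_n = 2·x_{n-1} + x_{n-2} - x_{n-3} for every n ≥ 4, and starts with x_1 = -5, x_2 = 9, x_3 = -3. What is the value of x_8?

83

Applying the relation repeatedly:
x_4 = 8  x_5 = 4  x_6 = 19  x_7 = 34  x_8 = 83.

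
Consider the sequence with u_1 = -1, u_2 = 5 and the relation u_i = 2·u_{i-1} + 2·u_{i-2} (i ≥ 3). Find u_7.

Compute successive terms:
u_3 = 8  u_4 = 26  u_5 = 68  u_6 = 188  u_7 = 512.

512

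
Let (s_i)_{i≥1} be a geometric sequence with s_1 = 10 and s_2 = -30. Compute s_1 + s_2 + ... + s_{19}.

Common ratio r = -3.
s_i = 10·(-3)^(i-1).
S = 10·((-3)^19 - 1)/(-3 - 1) = 10·(-1162261467 - 1)/(-4) = 2905653670.

2905653670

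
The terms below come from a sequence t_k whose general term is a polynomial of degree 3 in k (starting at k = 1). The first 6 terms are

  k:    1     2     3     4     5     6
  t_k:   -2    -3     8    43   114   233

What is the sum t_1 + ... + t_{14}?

16261

1st diffs: -1, 11, 35, 71, 119.
2nd diffs: 12, 24, 36, 48.
3rd diffs: 12, 12, 12 (constant).
Newton forward-difference form: t_k = -2 + (-1)·C(k-1,1) + 12·C(k-1,2) + 12·C(k-1,3).
Continuing: …, 412, 663, 998, 1429, …, t_{14} = 4353.
Summing k = 1..14 (14 terms) gives 16261.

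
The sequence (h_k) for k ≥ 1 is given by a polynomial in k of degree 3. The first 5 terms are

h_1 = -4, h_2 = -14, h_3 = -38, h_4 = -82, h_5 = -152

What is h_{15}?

-3602

1st diffs: -10, -24, -44, -70.
2nd diffs: -14, -20, -26.
3rd diffs: -6, -6 (constant).
So h_k = -k^3 - k^2 - 2.
Evaluating at k = 15 gives h_{15} = -3602.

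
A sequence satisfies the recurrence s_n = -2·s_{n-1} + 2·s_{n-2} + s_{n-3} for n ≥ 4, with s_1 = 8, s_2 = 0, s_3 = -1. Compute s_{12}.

19855

Applying the relation repeatedly:
s_4 = 10; s_5 = -22; s_6 = 63; s_7 = -160; s_8 = 424; s_9 = -1105; s_{10} = 2898; s_{11} = -7582; s_{12} = 19855.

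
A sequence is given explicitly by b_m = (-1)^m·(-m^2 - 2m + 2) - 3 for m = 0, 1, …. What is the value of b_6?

(-1)^6 = 1; -m^2 - 2m + 2 at m=6 is -46; so b_6 = -49.

-49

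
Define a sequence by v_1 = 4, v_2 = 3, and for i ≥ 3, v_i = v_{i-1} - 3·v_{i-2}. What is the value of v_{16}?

Compute successive terms:
v_3 = -9, v_4 = -18, v_5 = 9, …, v_{13} = -2556, v_{14} = -3717, v_{15} = 3951, v_{16} = 15102.

15102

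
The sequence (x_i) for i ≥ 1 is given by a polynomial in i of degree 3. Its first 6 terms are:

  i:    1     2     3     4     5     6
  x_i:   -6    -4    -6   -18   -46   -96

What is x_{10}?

1st diffs: 2, -2, -12, -28, -50.
2nd diffs: -4, -10, -16, -22.
3rd diffs: -6, -6, -6 (constant).
So x_i = -i^3 + 4i^2 - 3i - 6.
Evaluating at i = 10 gives x_{10} = -636.

-636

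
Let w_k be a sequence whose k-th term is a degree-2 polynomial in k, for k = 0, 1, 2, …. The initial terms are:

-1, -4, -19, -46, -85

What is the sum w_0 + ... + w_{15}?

1st diffs: -3, -15, -27, -39.
2nd diffs: -12, -12, -12 (constant).
Newton forward-difference form: w_k = -1 + (-3)·C(k,1) + (-12)·C(k,2).
Continuing: …, -136, -199, -274, -361, …, w_{15} = -1306.
Summing k = 0..15 (16 terms) gives -7096.

-7096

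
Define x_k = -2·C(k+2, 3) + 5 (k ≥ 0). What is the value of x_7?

C(9, 3) = 84, so x_7 = -163.

-163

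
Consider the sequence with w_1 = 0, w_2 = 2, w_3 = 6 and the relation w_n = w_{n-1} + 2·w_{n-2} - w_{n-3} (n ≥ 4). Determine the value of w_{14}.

w_4 = 10;  w_5 = 20;  w_6 = 34;  …;  w_{11} = 666;  w_{12} = 1192;  w_{13} = 2158;  w_{14} = 3876.

3876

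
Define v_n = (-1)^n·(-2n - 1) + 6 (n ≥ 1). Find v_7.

(-1)^7 = -1; -2n - 1 at n=7 is -15; so v_7 = 21.

21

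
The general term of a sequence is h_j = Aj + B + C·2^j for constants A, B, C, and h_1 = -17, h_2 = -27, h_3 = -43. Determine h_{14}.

-49215

At j = 1, 2, 3: A + B + 2C = -17; 2A + B + 4C = -27; 3A + B + 8C = -43.
Subtracting the first from the second: A + 2C = -10.
Subtracting the second from the third: A + 4C = -16.
Solving: C = -3, A = -4, then B = -7.
Therefore h_{14} = -56 + (-7) + (-3)·16384 = -49215.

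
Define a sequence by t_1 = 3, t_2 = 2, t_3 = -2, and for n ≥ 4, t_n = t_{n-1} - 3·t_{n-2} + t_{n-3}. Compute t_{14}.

Step forward from the initial values:
t_4 = -5, t_5 = 3, t_6 = 16, …, t_{11} = 154, t_{12} = -173, t_{13} = -537, t_{14} = 136.

136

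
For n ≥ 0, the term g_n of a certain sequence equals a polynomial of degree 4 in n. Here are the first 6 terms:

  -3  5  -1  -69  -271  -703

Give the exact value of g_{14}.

1st diffs: 8, -6, -68, -202, -432.
2nd diffs: -14, -62, -134, -230.
3rd diffs: -48, -72, -96.
4th diffs: -24, -24 (constant).
Newton forward-difference form: g_n = -3 + 8·C(n,1) + (-14)·C(n,2) + (-48)·C(n,3) + (-24)·C(n,4).
At n = 14: n = 14, so g_{14} = -3 + 112 - 1274 - 17472 - 24024 = -42661.

-42661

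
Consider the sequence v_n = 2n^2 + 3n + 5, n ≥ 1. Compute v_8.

157

v_8 = 2·8^2 + 3·8 + 5 = 157.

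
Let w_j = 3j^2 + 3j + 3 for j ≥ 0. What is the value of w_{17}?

w_{17} = 3·17^2 + 3·17 + 3 = 921.

921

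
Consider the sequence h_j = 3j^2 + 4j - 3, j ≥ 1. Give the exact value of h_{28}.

2461

h_{28} = 3·28^2 + 4·28 - 3 = 2461.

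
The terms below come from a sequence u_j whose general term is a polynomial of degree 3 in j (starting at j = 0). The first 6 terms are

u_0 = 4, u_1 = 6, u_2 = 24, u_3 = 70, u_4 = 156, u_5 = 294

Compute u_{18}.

12280

1st diffs: 2, 18, 46, 86, 138.
2nd diffs: 16, 28, 40, 52.
3rd diffs: 12, 12, 12 (constant).
So u_j = 2j^3 + 2j^2 - 2j + 4.
Evaluating at j = 18 gives u_{18} = 12280.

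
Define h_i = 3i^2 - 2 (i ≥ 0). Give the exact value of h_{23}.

h_{23} = 3·23^2 - 2 = 1585.

1585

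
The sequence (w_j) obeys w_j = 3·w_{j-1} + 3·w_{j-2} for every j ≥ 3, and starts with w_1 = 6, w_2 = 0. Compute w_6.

Compute successive terms:
w_3 = 18;  w_4 = 54;  w_5 = 216;  w_6 = 810.

810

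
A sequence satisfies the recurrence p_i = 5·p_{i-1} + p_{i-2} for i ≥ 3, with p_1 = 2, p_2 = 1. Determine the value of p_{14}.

Iterate the recurrence:
p_3 = 7;  p_4 = 36;  p_5 = 187;  …;  p_{11} = 3665527;  p_{12} = 19033551;  p_{13} = 98833282;  p_{14} = 513199961.

513199961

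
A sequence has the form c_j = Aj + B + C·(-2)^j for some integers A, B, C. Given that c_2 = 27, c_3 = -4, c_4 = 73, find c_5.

-66

Plug in j = 2, 3, 4: 2A + B + 4C = 27; 3A + B - 8C = -4; 4A + B + 16C = 73.
Subtracting the first from the second: A - 12C = -31.
Subtracting the second from the third: A + 24C = 77.
Solving: C = 3, A = 5, then B = 5.
Hence c_5 = 5·5 + 5 + 3·(-32) = -66.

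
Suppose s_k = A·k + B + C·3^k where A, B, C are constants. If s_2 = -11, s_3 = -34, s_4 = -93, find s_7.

Write the equations: 2A + B + 9C = -11; 3A + B + 27C = -34; 4A + B + 81C = -93.
Subtracting the first from the second: A + 18C = -23.
Subtracting the second from the third: A + 54C = -59.
Solving: C = -1, A = -5, then B = 8.
So s_k = -5·k + 8 + (-1)·3^k; at k=7 this is -2214.

-2214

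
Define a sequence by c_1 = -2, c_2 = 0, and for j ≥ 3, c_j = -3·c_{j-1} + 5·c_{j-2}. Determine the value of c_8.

c_3 = -10; c_4 = 30; c_5 = -140; c_6 = 570; c_7 = -2410; c_8 = 10080.

10080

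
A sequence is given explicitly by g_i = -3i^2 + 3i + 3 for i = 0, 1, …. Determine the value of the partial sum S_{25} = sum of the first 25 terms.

Over i = 0..24: Σi = 300, Σi² = 4900.
Total = (-3)·4900 + (3)·300 + (3)·25 = -13725.

-13725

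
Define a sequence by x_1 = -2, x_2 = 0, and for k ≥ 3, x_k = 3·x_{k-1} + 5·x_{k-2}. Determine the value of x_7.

Applying the relation repeatedly:
x_3 = -10;  x_4 = -30;  x_5 = -140;  x_6 = -570;  x_7 = -2410.

-2410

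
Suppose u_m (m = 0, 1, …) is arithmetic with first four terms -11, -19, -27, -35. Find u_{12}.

Common difference d = -8.
u_m = -11 + (m - 0)·(-8).
u_{12} = -11 + 12·(-8) = -107.

-107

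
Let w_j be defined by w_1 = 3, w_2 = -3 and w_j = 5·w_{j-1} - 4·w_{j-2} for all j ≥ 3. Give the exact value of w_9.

-131067

Iterate the recurrence:
w_3 = -27  w_4 = -123  w_5 = -507  w_6 = -2043  w_7 = -8187  w_8 = -32763  w_9 = -131067.
(Characteristic roots are 4 and 1.)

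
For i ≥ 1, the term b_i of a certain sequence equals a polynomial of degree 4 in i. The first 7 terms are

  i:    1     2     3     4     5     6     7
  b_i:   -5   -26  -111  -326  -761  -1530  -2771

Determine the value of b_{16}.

-69830

1st diffs: -21, -85, -215, -435, -769, -1241.
2nd diffs: -64, -130, -220, -334, -472.
3rd diffs: -66, -90, -114, -138.
4th diffs: -24, -24, -24 (constant).
Newton forward-difference form: b_i = -5 + (-21)·C(i-1,1) + (-64)·C(i-1,2) + (-66)·C(i-1,3) + (-24)·C(i-1,4).
At i = 16: i-1 = 15, so b_{16} = -5 - 315 - 6720 - 30030 - 32760 = -69830.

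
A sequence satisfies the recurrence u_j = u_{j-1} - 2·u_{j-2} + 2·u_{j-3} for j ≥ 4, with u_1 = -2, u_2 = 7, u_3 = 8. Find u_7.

28

u_4 = -10  u_5 = -12  u_6 = 24  u_7 = 28.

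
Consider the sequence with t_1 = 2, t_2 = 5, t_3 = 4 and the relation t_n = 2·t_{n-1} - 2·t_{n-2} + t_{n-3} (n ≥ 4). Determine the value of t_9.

Applying the relation repeatedly:
t_4 = 0; t_5 = -3; t_6 = -2; t_7 = 2; t_8 = 5; t_9 = 4.

4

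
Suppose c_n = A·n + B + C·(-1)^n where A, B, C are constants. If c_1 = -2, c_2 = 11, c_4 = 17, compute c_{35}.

At n = 1, 2, 4: A + B - C = -2; 2A + B + C = 11; 4A + B + C = 17.
Subtracting the first from the second: A + 2C = 13.
Subtracting the second from the third: 2A = 6.
Solving: C = 5, A = 3, then B = 0.
So c_n = 3·n + 0 + 5·(-1)^n; at n=35 this is 100.

100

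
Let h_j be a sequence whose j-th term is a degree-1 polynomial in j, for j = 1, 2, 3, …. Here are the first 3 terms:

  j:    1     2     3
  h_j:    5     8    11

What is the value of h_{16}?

50

1st diffs: 3, 3 (constant).
So h_j = 3j + 2.
Evaluating at j = 16 gives h_{16} = 50.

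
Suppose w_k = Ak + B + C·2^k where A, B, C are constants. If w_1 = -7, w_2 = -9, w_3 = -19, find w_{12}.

-16317

Plug in k = 1, 2, 3: A + B + 2C = -7; 2A + B + 4C = -9; 3A + B + 8C = -19.
Subtracting the first from the second: A + 2C = -2.
Subtracting the second from the third: A + 4C = -10.
Solving: C = -4, A = 6, then B = -5.
Hence w_{12} = 6·12 + (-5) + (-4)·4096 = -16317.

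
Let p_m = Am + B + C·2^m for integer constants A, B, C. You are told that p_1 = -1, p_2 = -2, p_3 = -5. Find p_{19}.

-524269

Plug in m = 1, 2, 3: A + B + 2C = -1; 2A + B + 4C = -2; 3A + B + 8C = -5.
Subtracting the first from the second: A + 2C = -1.
Subtracting the second from the third: A + 4C = -3.
Solving: C = -1, A = 1, then B = 0.
So p_m = 1·m + 0 + (-1)·2^m; at m=19 this is -524269.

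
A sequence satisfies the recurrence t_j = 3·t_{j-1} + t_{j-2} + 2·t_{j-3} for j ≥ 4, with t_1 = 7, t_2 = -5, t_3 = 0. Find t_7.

Applying the relation repeatedly:
t_4 = 9  t_5 = 17  t_6 = 60  t_7 = 215.

215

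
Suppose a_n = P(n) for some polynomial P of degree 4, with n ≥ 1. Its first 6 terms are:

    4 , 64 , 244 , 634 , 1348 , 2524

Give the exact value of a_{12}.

30034

1st diffs: 60, 180, 390, 714, 1176.
2nd diffs: 120, 210, 324, 462.
3rd diffs: 90, 114, 138.
4th diffs: 24, 24 (constant).
Newton forward-difference form: a_n = 4 + 60·C(n-1,1) + 120·C(n-1,2) + 90·C(n-1,3) + 24·C(n-1,4).
At n = 12: n-1 = 11, so a_{12} = 4 + 660 + 6600 + 14850 + 7920 = 30034.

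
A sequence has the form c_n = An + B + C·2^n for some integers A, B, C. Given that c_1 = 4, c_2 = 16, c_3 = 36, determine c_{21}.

8388684

At n = 1, 2, 3: A + B + 2C = 4; 2A + B + 4C = 16; 3A + B + 8C = 36.
Subtracting the first from the second: A + 2C = 12.
Subtracting the second from the third: A + 4C = 20.
Solving: C = 4, A = 4, then B = -8.
So c_n = 4·n + (-8) + 4·2^n; at n=21 this is 8388684.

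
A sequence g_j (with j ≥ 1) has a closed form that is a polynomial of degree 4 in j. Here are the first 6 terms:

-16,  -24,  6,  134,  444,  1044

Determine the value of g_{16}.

1st diffs: -8, 30, 128, 310, 600.
2nd diffs: 38, 98, 182, 290.
3rd diffs: 60, 84, 108.
4th diffs: 24, 24 (constant).
So g_j = j^4 - 6j^2 - 5j - 6.
Evaluating at j = 16 gives g_{16} = 63914.

63914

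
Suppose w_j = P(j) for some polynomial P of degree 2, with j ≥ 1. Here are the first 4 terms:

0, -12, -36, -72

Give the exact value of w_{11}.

1st diffs: -12, -24, -36.
2nd diffs: -12, -12 (constant).
Newton forward-difference form: w_j = (-12)·C(j-1,1) + (-12)·C(j-1,2).
At j = 11: j-1 = 10, so w_{11} = -120 - 540 = -660.

-660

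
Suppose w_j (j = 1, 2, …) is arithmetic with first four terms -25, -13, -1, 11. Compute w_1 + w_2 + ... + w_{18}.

1386

Common difference d = 12.
w_j = -25 + (j - 1)·12.
w_{18} = 179; S = 18·(-25 + 179)/2 = 1386.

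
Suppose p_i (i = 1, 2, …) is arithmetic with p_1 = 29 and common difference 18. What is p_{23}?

p_i = 29 + (i - 1)·18.
p_{23} = 29 + 22·18 = 425.

425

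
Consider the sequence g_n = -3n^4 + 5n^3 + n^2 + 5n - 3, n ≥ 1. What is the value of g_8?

-9627

g_8 = -3·8^4 + 5·8^3 + 1·8^2 + 5·8 - 3 = -9627.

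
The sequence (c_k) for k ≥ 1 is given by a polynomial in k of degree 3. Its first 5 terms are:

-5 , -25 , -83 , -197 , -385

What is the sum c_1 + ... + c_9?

-6225

1st diffs: -20, -58, -114, -188.
2nd diffs: -38, -56, -74.
3rd diffs: -18, -18 (constant).
Newton forward-difference form: c_k = -5 + (-20)·C(k-1,1) + (-38)·C(k-1,2) + (-18)·C(k-1,3).
Continuing: -665, -1055, -1573, -2237.
Summing k = 1..9 (9 terms) gives -6225.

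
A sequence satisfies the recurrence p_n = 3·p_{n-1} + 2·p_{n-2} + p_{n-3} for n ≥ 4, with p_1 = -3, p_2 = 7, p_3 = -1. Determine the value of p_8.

1349

Applying the relation repeatedly:
p_4 = 8  p_5 = 29  p_6 = 102  p_7 = 372  p_8 = 1349.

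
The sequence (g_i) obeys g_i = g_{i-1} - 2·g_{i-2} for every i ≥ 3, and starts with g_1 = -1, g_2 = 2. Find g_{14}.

88

Step forward from the initial values:
g_3 = 4  g_4 = 0  g_5 = -8  …  g_{11} = -56  g_{12} = 24  g_{13} = 136  g_{14} = 88.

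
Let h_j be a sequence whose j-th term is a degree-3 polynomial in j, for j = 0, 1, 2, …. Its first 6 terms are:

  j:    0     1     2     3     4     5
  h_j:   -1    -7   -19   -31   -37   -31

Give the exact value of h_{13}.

1st diffs: -6, -12, -12, -6, 6.
2nd diffs: -6, 0, 6, 12.
3rd diffs: 6, 6, 6 (constant).
Newton forward-difference form: h_j = -1 + (-6)·C(j,1) + (-6)·C(j,2) + 6·C(j,3).
At j = 13: j = 13, so h_{13} = -1 - 78 - 468 + 1716 = 1169.

1169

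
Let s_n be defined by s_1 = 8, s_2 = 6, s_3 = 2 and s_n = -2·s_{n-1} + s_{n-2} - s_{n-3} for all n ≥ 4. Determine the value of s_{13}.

Step forward from the initial values:
s_4 = -6, s_5 = 8, s_6 = -24, s_7 = 62, s_8 = -156, s_9 = 398, s_{10} = -1014, s_{11} = 2582, s_{12} = -6576, s_{13} = 16748.

16748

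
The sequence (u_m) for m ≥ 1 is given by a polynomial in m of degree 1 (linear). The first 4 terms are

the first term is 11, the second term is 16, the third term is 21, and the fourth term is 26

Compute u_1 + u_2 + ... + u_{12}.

462

1st diffs: 5, 5, 5 (constant).
So u_m = 5m + 6.
Continuing: …, 31, 36, 41, 46, …, u_{12} = 66.
Summing m = 1..12 (12 terms) gives 462.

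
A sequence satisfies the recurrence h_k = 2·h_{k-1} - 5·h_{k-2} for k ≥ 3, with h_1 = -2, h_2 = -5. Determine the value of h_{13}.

-38950

Step forward from the initial values:
h_3 = 0; h_4 = 25; h_5 = 50; …; h_{10} = 3475; h_{11} = 4200; h_{12} = -8975; h_{13} = -38950.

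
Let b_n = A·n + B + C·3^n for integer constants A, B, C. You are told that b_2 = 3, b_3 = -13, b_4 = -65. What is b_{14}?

Write the equations: 2A + B + 9C = 3; 3A + B + 27C = -13; 4A + B + 81C = -65.
Subtracting the first from the second: A + 18C = -16.
Subtracting the second from the third: A + 54C = -52.
Solving: C = -1, A = 2, then B = 8.
Hence b_{14} = 2·14 + 8 + (-1)·4782969 = -4782933.

-4782933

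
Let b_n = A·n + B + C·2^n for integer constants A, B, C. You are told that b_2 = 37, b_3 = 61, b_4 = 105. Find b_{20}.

5242969

The three given values yield: 2A + B + 4C = 37; 3A + B + 8C = 61; 4A + B + 16C = 105.
Subtracting the first from the second: A + 4C = 24.
Subtracting the second from the third: A + 8C = 44.
Solving: C = 5, A = 4, then B = 9.
Therefore b_{20} = 80 + 9 + 5·1048576 = 5242969.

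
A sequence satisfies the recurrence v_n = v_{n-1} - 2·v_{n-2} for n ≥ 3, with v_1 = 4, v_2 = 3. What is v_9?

-65

Compute successive terms:
v_3 = -5; v_4 = -11; v_5 = -1; v_6 = 21; v_7 = 23; v_8 = -19; v_9 = -65.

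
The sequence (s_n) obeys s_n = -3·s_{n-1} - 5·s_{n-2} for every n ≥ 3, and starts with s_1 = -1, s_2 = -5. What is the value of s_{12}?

Applying the relation repeatedly:
s_3 = 20;  s_4 = -35;  s_5 = 5;  s_6 = 160;  s_7 = -505;  s_8 = 715;  s_9 = 380;  s_{10} = -4715;  s_{11} = 12245;  s_{12} = -13160.

-13160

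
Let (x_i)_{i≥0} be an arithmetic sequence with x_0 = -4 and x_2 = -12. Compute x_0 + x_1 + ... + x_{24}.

Common difference d = (-12 - (-4)) / (2 - 0) = -4.
x_i = -4 + (i - 0)·(-4).
x_{24} = -100; S = 25·(-4 + (-100))/2 = -1300.

-1300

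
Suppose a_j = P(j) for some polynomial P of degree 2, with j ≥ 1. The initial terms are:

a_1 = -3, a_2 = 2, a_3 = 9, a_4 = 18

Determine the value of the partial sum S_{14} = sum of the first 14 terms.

1st diffs: 5, 7, 9.
2nd diffs: 2, 2 (constant).
So a_j = j^2 + 2j - 6.
Continuing: …, 29, 42, 57, 74, …, a_{14} = 218.
Summing j = 1..14 (14 terms) gives 1141.

1141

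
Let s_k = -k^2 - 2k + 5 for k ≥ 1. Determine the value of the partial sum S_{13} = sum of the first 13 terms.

Over k = 1..13: Σk = 91, Σk² = 819.
Total = (-1)·819 + (-2)·91 + (5)·13 = -936.

-936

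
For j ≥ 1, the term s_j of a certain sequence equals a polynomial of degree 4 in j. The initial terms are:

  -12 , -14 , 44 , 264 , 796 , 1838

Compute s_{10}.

1st diffs: -2, 58, 220, 532, 1042.
2nd diffs: 60, 162, 312, 510.
3rd diffs: 102, 150, 198.
4th diffs: 48, 48 (constant).
Newton forward-difference form: s_j = -12 + (-2)·C(j-1,1) + 60·C(j-1,2) + 102·C(j-1,3) + 48·C(j-1,4).
At j = 10: j-1 = 9, so s_{10} = -12 - 18 + 2160 + 8568 + 6048 = 16746.

16746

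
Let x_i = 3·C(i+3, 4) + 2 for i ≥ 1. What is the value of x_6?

C(9, 4) = 126, so x_6 = 380.

380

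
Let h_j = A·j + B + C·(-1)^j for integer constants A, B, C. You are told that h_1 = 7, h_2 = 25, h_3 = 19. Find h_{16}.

Plug in j = 1, 2, 3: A + B - C = 7; 2A + B + C = 25; 3A + B - C = 19.
Subtracting the first from the second: A + 2C = 18.
Subtracting the second from the third: A - 2C = -6.
Solving: C = 6, A = 6, then B = 7.
Therefore h_{16} = 96 + 7 + 6·1 = 109.

109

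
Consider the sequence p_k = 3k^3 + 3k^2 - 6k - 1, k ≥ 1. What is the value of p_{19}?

21545

p_{19} = 3·19^3 + 3·19^2 - 6·19 - 1 = 21545.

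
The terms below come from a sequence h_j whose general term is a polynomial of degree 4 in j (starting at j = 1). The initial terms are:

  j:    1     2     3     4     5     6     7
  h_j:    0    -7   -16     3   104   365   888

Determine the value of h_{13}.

1st diffs: -7, -9, 19, 101, 261, 523.
2nd diffs: -2, 28, 82, 160, 262.
3rd diffs: 30, 54, 78, 102.
4th diffs: 24, 24, 24 (constant).
So h_j = j^4 - 5j^3 + 4j^2 + j - 1.
Evaluating at j = 13 gives h_{13} = 18264.

18264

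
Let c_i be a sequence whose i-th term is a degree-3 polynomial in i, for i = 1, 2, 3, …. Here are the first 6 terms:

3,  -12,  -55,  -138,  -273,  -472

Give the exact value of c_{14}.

-5808

1st diffs: -15, -43, -83, -135, -199.
2nd diffs: -28, -40, -52, -64.
3rd diffs: -12, -12, -12 (constant).
So c_i = -2i^3 - 2i^2 + 5i + 2.
Evaluating at i = 14 gives c_{14} = -5808.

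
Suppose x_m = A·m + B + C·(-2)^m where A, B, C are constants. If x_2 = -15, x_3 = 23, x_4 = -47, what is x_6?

Write the equations: 2A + B + 4C = -15; 3A + B - 8C = 23; 4A + B + 16C = -47.
Subtracting the first from the second: A - 12C = 38.
Subtracting the second from the third: A + 24C = -70.
Solving: C = -3, A = 2, then B = -7.
Hence x_6 = 2·6 + (-7) + (-3)·64 = -187.

-187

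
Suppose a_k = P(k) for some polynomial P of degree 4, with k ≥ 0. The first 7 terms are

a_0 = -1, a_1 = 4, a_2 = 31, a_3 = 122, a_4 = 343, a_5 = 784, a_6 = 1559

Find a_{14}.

1st diffs: 5, 27, 91, 221, 441, 775.
2nd diffs: 22, 64, 130, 220, 334.
3rd diffs: 42, 66, 90, 114.
4th diffs: 24, 24, 24 (constant).
Newton forward-difference form: a_k = -1 + 5·C(k,1) + 22·C(k,2) + 42·C(k,3) + 24·C(k,4).
At k = 14: k = 14, so a_{14} = -1 + 70 + 2002 + 15288 + 24024 = 41383.

41383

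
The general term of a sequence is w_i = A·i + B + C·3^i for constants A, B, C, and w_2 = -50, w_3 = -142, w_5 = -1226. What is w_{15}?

Write the equations: 2A + B + 9C = -50; 3A + B + 27C = -142; 5A + B + 243C = -1226.
Subtracting the first from the second: A + 18C = -92.
Subtracting the second from the third: 2A + 216C = -1084.
Solving: C = -5, A = -2, then B = -1.
Hence w_{15} = -2·15 + (-1) + (-5)·14348907 = -71744566.

-71744566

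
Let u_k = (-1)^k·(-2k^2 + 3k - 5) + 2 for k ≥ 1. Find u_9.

142

(-1)^9 = -1; -2k^2 + 3k - 5 at k=9 is -140; so u_9 = 142.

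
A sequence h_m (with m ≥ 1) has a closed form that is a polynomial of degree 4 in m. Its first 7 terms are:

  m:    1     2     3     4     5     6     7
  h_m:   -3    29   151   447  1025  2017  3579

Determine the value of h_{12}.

1st diffs: 32, 122, 296, 578, 992, 1562.
2nd diffs: 90, 174, 282, 414, 570.
3rd diffs: 84, 108, 132, 156.
4th diffs: 24, 24, 24 (constant).
Newton forward-difference form: h_m = -3 + 32·C(m-1,1) + 90·C(m-1,2) + 84·C(m-1,3) + 24·C(m-1,4).
At m = 12: m-1 = 11, so h_{12} = -3 + 352 + 4950 + 13860 + 7920 = 27079.

27079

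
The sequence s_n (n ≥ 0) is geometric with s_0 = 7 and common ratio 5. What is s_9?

13671875

s_n = 7·5^(n-0).
s_9 = 7·5^9 = 13671875.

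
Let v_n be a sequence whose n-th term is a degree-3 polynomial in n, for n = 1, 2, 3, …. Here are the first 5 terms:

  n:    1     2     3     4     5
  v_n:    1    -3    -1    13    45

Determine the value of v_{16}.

3301

1st diffs: -4, 2, 14, 32.
2nd diffs: 6, 12, 18.
3rd diffs: 6, 6 (constant).
Newton forward-difference form: v_n = 1 + (-4)·C(n-1,1) + 6·C(n-1,2) + 6·C(n-1,3).
At n = 16: n-1 = 15, so v_{16} = 1 - 60 + 630 + 2730 = 3301.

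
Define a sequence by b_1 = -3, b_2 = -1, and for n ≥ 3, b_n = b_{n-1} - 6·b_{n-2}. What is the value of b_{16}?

Compute successive terms:
b_3 = 17;  b_4 = 23;  b_5 = -79;  …;  b_{13} = 103217;  b_{14} = -176281;  b_{15} = -795583;  b_{16} = 262103.

262103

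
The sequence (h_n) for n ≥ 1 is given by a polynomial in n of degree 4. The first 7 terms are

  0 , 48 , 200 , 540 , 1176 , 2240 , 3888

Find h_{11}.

20280

1st diffs: 48, 152, 340, 636, 1064, 1648.
2nd diffs: 104, 188, 296, 428, 584.
3rd diffs: 84, 108, 132, 156.
4th diffs: 24, 24, 24 (constant).
Newton forward-difference form: h_n = 48·C(n-1,1) + 104·C(n-1,2) + 84·C(n-1,3) + 24·C(n-1,4).
At n = 11: n-1 = 10, so h_{11} = 480 + 4680 + 10080 + 5040 = 20280.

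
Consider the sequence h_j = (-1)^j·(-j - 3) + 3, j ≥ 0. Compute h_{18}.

(-1)^18 = 1; -j - 3 at j=18 is -21; so h_{18} = -18.

-18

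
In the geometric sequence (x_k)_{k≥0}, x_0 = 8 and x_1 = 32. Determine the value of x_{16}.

Common ratio r = 4.
x_k = 8·4^(k-0).
x_{16} = 8·4^16 = 34359738368.

34359738368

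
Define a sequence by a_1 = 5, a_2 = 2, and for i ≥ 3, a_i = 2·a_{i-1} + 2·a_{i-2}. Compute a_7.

680

Applying the relation repeatedly:
a_3 = 14, a_4 = 32, a_5 = 92, a_6 = 248, a_7 = 680.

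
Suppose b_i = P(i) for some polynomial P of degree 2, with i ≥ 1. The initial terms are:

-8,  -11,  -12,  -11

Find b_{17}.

1st diffs: -3, -1, 1.
2nd diffs: 2, 2 (constant).
Newton forward-difference form: b_i = -8 + (-3)·C(i-1,1) + 2·C(i-1,2).
At i = 17: i-1 = 16, so b_{17} = -8 - 48 + 240 = 184.

184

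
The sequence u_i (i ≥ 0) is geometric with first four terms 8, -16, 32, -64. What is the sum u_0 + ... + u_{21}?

Common ratio r = -2.
u_i = 8·(-2)^(i-0).
S = 8·((-2)^22 - 1)/(-2 - 1) = 8·(4194304 - 1)/(-3) = -11184808.

-11184808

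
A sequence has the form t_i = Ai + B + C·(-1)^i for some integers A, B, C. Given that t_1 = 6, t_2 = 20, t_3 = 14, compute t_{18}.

The three given values yield: A + B - C = 6; 2A + B + C = 20; 3A + B - C = 14.
Subtracting the first from the second: A + 2C = 14.
Subtracting the second from the third: A - 2C = -6.
Solving: C = 5, A = 4, then B = 7.
So t_i = 4·i + 7 + 5·(-1)^i; at i=18 this is 84.

84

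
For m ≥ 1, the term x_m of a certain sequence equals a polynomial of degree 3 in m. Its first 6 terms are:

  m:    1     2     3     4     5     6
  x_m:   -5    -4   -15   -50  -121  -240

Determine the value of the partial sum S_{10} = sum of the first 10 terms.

1st diffs: 1, -11, -35, -71, -119.
2nd diffs: -12, -24, -36, -48.
3rd diffs: -12, -12, -12 (constant).
So x_m = -2m^3 + 6m^2 - 3m - 6.
Continuing: -419, -670, -1005, -1436.
Summing m = 1..10 (10 terms) gives -3965.

-3965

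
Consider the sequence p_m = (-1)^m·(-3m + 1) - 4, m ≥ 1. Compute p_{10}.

-33

(-1)^10 = 1; -3m + 1 at m=10 is -29; so p_{10} = -33.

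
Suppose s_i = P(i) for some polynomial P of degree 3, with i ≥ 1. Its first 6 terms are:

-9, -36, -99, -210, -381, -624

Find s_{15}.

1st diffs: -27, -63, -111, -171, -243.
2nd diffs: -36, -48, -60, -72.
3rd diffs: -12, -12, -12 (constant).
Newton forward-difference form: s_i = -9 + (-27)·C(i-1,1) + (-36)·C(i-1,2) + (-12)·C(i-1,3).
At i = 15: i-1 = 14, so s_{15} = -9 - 378 - 3276 - 4368 = -8031.

-8031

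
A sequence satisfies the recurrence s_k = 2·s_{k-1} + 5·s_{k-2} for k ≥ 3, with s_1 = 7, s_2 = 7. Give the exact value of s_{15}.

Iterate the recurrence:
s_3 = 49;  s_4 = 133;  s_5 = 511;  …;  s_{12} = 2879653;  s_{13} = 9934351;  s_{14} = 34266967;  s_{15} = 118205689.

118205689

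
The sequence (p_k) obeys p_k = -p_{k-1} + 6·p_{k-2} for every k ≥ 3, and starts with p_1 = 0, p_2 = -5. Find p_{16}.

Iterate the recurrence:
p_3 = 5; p_4 = -35; p_5 = 65; …; p_{13} = 527345; p_{14} = -1602515; p_{15} = 4766585; p_{16} = -14381675.
(Characteristic roots are 2 and -3.)

-14381675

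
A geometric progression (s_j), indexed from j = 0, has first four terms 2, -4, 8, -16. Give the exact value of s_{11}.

Common ratio r = -2.
s_j = 2·(-2)^(j-0).
s_{11} = 2·(-2)^11 = -4096.

-4096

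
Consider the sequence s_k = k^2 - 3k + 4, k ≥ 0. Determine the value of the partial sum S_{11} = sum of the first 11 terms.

264

Over k = 0..10: Σk = 55, Σk² = 385.
Total = (1)·385 + (-3)·55 + (4)·11 = 264.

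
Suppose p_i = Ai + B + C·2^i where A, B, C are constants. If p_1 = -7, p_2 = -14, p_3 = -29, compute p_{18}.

At i = 1, 2, 3: A + B + 2C = -7; 2A + B + 4C = -14; 3A + B + 8C = -29.
Subtracting the first from the second: A + 2C = -7.
Subtracting the second from the third: A + 4C = -15.
Solving: C = -4, A = 1, then B = 0.
Hence p_{18} = 1·18 + 0 + (-4)·262144 = -1048558.

-1048558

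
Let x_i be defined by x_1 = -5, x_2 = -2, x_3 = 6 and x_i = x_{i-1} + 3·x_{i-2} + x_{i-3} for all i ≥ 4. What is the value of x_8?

Applying the relation repeatedly:
x_4 = -5;  x_5 = 11;  x_6 = 2;  x_7 = 30;  x_8 = 47.

47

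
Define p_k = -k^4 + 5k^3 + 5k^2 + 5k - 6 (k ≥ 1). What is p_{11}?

p_{11} = -1·11^4 + 5·11^3 + 5·11^2 + 5·11 - 6 = -7332.

-7332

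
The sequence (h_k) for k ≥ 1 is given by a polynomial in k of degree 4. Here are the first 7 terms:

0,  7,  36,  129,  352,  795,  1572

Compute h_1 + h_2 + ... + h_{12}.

1st diffs: 7, 29, 93, 223, 443, 777.
2nd diffs: 22, 64, 130, 220, 334.
3rd diffs: 42, 66, 90, 114.
4th diffs: 24, 24, 24 (constant).
Newton forward-difference form: h_k = 7·C(k-1,1) + 22·C(k-1,2) + 42·C(k-1,3) + 24·C(k-1,4).
Continuing: …, 2821, 4704, 7407, 11140, …, h_{12} = 16137.
Summing k = 1..12 (12 terms) gives 45100.

45100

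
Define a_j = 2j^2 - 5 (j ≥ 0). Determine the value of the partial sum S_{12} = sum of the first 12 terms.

952

Over j = 0..11: Σj = 66, Σj² = 506.
Total = (2)·506 + (-5)·12 = 952.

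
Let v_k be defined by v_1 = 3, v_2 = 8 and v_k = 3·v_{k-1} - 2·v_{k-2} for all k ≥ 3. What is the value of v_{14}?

Compute successive terms:
v_3 = 18; v_4 = 38; v_5 = 78; …; v_{11} = 5118; v_{12} = 10238; v_{13} = 20478; v_{14} = 40958.
(Characteristic roots are 2 and 1.)

40958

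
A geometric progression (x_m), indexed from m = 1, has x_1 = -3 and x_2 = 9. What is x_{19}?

Common ratio r = -3.
x_m = (-3)·(-3)^(m-1).
x_{19} = (-3)·(-3)^18 = -1162261467.

-1162261467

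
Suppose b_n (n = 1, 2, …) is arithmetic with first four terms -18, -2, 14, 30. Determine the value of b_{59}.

910

Common difference d = 16.
b_n = -18 + (n - 1)·16.
b_{59} = -18 + 58·16 = 910.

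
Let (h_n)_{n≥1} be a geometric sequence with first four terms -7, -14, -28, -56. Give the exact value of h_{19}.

-1835008

Common ratio r = 2.
h_n = (-7)·2^(n-1).
h_{19} = (-7)·2^18 = -1835008.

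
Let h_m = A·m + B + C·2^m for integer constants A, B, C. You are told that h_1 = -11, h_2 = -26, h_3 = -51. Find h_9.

Write the equations: A + B + 2C = -11; 2A + B + 4C = -26; 3A + B + 8C = -51.
Subtracting the first from the second: A + 2C = -15.
Subtracting the second from the third: A + 4C = -25.
Solving: C = -5, A = -5, then B = 4.
Hence h_9 = -5·9 + 4 + (-5)·512 = -2601.

-2601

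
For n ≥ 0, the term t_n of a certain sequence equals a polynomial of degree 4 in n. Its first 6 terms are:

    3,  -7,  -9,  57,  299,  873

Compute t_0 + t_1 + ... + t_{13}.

1st diffs: -10, -2, 66, 242, 574.
2nd diffs: 8, 68, 176, 332.
3rd diffs: 60, 108, 156.
4th diffs: 48, 48 (constant).
Newton forward-difference form: t_n = 3 + (-10)·C(n,1) + 8·C(n,2) + 60·C(n,3) + 48·C(n,4).
Continuing: …, 1983, 3881, 6867, 11289, …, t_{13} = 51977.
Summing n = 0..13 (14 terms) gives 158200.

158200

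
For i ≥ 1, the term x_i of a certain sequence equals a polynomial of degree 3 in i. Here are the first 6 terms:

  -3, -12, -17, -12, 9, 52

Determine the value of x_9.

373

1st diffs: -9, -5, 5, 21, 43.
2nd diffs: 4, 10, 16, 22.
3rd diffs: 6, 6, 6 (constant).
Newton forward-difference form: x_i = -3 + (-9)·C(i-1,1) + 4·C(i-1,2) + 6·C(i-1,3).
At i = 9: i-1 = 8, so x_9 = -3 - 72 + 112 + 336 = 373.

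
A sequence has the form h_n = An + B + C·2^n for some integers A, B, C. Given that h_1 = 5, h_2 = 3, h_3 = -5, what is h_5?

-69

Write the equations: A + B + 2C = 5; 2A + B + 4C = 3; 3A + B + 8C = -5.
Subtracting the first from the second: A + 2C = -2.
Subtracting the second from the third: A + 4C = -8.
Solving: C = -3, A = 4, then B = 7.
Hence h_5 = 4·5 + 7 + (-3)·32 = -69.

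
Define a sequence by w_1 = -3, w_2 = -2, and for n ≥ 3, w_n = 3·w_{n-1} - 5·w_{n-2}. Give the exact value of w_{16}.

-532763

Applying the relation repeatedly:
w_3 = 9; w_4 = 37; w_5 = 66; …; w_{13} = 25341; w_{14} = -38162; w_{15} = -241191; w_{16} = -532763.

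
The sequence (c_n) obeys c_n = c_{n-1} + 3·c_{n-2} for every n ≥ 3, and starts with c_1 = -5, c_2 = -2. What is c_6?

c_3 = -17;  c_4 = -23;  c_5 = -74;  c_6 = -143.

-143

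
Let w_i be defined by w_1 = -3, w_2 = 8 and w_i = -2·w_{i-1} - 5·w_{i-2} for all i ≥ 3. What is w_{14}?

57988

Step forward from the initial values:
w_3 = -1, w_4 = -38, w_5 = 81, …, w_{11} = 7079, w_{12} = 12802, w_{13} = -60999, w_{14} = 57988.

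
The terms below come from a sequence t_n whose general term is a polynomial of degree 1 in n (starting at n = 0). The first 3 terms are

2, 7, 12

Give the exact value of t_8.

1st diffs: 5, 5 (constant).
So t_n = 5n + 2.
Evaluating at n = 8 gives t_8 = 42.

42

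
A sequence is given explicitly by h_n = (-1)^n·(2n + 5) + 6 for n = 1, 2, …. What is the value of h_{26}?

(-1)^26 = 1; 2n + 5 at n=26 is 57; so h_{26} = 63.

63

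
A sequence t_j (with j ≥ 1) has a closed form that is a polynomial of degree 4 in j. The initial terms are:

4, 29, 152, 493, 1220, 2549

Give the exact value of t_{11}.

29144

1st diffs: 25, 123, 341, 727, 1329.
2nd diffs: 98, 218, 386, 602.
3rd diffs: 120, 168, 216.
4th diffs: 48, 48 (constant).
So t_j = 2j^4 - j^2 - 2j + 5.
Evaluating at j = 11 gives t_{11} = 29144.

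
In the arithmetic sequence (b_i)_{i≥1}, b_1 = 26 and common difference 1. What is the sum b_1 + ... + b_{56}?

2996

b_i = 26 + (i - 1)·1.
b_{56} = 81; S = 56·(26 + 81)/2 = 2996.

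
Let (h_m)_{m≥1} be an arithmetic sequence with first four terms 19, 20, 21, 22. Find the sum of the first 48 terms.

2040

Common difference d = 1.
h_m = 19 + (m - 1)·1.
h_{48} = 66; S = 48·(19 + 66)/2 = 2040.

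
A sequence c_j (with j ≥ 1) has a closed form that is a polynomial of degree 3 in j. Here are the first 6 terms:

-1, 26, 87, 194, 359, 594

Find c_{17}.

11231

1st diffs: 27, 61, 107, 165, 235.
2nd diffs: 34, 46, 58, 70.
3rd diffs: 12, 12, 12 (constant).
Newton forward-difference form: c_j = -1 + 27·C(j-1,1) + 34·C(j-1,2) + 12·C(j-1,3).
At j = 17: j-1 = 16, so c_{17} = -1 + 432 + 4080 + 6720 = 11231.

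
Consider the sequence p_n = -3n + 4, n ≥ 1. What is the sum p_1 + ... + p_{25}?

Over n = 1..25: Σn = 325.
Total = (-3)·325 + (4)·25 = -875.

-875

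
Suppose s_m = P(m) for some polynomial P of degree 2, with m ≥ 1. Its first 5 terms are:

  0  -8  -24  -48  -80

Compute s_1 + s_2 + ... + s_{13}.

1st diffs: -8, -16, -24, -32.
2nd diffs: -8, -8, -8 (constant).
So s_m = -4m^2 + 4m.
Continuing: …, -120, -168, -224, -288, …, s_{13} = -624.
Summing m = 1..13 (13 terms) gives -2912.

-2912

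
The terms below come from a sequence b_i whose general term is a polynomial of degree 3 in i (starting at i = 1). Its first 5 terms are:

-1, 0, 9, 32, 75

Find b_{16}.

1st diffs: 1, 9, 23, 43.
2nd diffs: 8, 14, 20.
3rd diffs: 6, 6 (constant).
Newton forward-difference form: b_i = -1 + 1·C(i-1,1) + 8·C(i-1,2) + 6·C(i-1,3).
At i = 16: i-1 = 15, so b_{16} = -1 + 15 + 840 + 2730 = 3584.

3584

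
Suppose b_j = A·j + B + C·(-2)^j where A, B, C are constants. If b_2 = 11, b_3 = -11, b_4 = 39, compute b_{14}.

32795

Plug in j = 2, 3, 4: 2A + B + 4C = 11; 3A + B - 8C = -11; 4A + B + 16C = 39.
Subtracting the first from the second: A - 12C = -22.
Subtracting the second from the third: A + 24C = 50.
Solving: C = 2, A = 2, then B = -1.
So b_j = 2·j + (-1) + 2·(-2)^j; at j=14 this is 32795.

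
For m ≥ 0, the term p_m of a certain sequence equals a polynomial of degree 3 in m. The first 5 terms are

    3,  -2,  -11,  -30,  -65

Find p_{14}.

1st diffs: -5, -9, -19, -35.
2nd diffs: -4, -10, -16.
3rd diffs: -6, -6 (constant).
Newton forward-difference form: p_m = 3 + (-5)·C(m,1) + (-4)·C(m,2) + (-6)·C(m,3).
At m = 14: m = 14, so p_{14} = 3 - 70 - 364 - 2184 = -2615.

-2615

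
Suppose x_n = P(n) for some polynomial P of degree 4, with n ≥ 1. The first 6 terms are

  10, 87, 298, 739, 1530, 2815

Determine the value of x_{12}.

1st diffs: 77, 211, 441, 791, 1285.
2nd diffs: 134, 230, 350, 494.
3rd diffs: 96, 120, 144.
4th diffs: 24, 24 (constant).
So x_n = n^4 + 6n^3 + 6n^2 + 2n - 5.
Evaluating at n = 12 gives x_{12} = 31987.

31987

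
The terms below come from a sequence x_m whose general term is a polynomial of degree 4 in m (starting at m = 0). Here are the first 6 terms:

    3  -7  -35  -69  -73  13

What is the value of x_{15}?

36183

1st diffs: -10, -28, -34, -4, 86.
2nd diffs: -18, -6, 30, 90.
3rd diffs: 12, 36, 60.
4th diffs: 24, 24 (constant).
So x_m = m^4 - 4m^3 - 4m^2 - 3m + 3.
Evaluating at m = 15 gives x_{15} = 36183.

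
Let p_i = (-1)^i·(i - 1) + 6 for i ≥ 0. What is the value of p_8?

(-1)^8 = 1; i - 1 at i=8 is 7; so p_8 = 13.

13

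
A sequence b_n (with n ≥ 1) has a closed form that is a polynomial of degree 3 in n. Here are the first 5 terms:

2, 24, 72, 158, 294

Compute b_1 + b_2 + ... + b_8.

1st diffs: 22, 48, 86, 136.
2nd diffs: 26, 38, 50.
3rd diffs: 12, 12 (constant).
Newton forward-difference form: b_n = 2 + 22·C(n-1,1) + 26·C(n-1,2) + 12·C(n-1,3).
Continuing: 492, 764, 1122.
Summing n = 1..8 (8 terms) gives 2928.

2928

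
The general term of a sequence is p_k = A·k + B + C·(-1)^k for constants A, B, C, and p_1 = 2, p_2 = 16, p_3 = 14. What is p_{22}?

Plug in k = 1, 2, 3: A + B - C = 2; 2A + B + C = 16; 3A + B - C = 14.
Subtracting the first from the second: A + 2C = 14.
Subtracting the second from the third: A - 2C = -2.
Solving: C = 4, A = 6, then B = 0.
Hence p_{22} = 6·22 + 0 + 4·1 = 136.

136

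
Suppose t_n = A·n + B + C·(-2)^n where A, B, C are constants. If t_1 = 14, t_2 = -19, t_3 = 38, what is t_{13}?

40928

Write the equations: A + B - 2C = 14; 2A + B + 4C = -19; 3A + B - 8C = 38.
Subtracting the first from the second: A + 6C = -33.
Subtracting the second from the third: A - 12C = 57.
Solving: C = -5, A = -3, then B = 7.
So t_n = -3·n + 7 + (-5)·(-2)^n; at n=13 this is 40928.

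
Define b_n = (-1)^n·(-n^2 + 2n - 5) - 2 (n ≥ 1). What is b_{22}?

(-1)^22 = 1; -n^2 + 2n - 5 at n=22 is -445; so b_{22} = -447.

-447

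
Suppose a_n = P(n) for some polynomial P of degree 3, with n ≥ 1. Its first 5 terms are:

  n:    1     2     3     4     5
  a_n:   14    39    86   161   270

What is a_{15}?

4550

1st diffs: 25, 47, 75, 109.
2nd diffs: 22, 28, 34.
3rd diffs: 6, 6 (constant).
Newton forward-difference form: a_n = 14 + 25·C(n-1,1) + 22·C(n-1,2) + 6·C(n-1,3).
At n = 15: n-1 = 14, so a_{15} = 14 + 350 + 2002 + 2184 = 4550.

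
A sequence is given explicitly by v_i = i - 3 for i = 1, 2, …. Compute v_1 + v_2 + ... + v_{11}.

Over i = 1..11: Σi = 66.
Total = (1)·66 + (-3)·11 = 33.

33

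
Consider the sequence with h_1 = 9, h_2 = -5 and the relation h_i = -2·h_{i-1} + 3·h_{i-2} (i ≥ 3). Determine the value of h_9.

22969

Compute successive terms:
h_3 = 37; h_4 = -89; h_5 = 289; h_6 = -845; h_7 = 2557; h_8 = -7649; h_9 = 22969.
(Characteristic roots are 1 and -3.)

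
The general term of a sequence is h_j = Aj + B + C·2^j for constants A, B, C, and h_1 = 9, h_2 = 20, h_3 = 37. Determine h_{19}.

The three given values yield: A + B + 2C = 9; 2A + B + 4C = 20; 3A + B + 8C = 37.
Subtracting the first from the second: A + 2C = 11.
Subtracting the second from the third: A + 4C = 17.
Solving: C = 3, A = 5, then B = -2.
Therefore h_{19} = 95 + (-2) + 3·524288 = 1572957.

1572957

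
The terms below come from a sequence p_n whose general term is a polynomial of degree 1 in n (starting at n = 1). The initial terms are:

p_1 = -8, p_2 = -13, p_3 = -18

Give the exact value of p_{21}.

-108

1st diffs: -5, -5 (constant).
So p_n = -5n - 3.
Evaluating at n = 21 gives p_{21} = -108.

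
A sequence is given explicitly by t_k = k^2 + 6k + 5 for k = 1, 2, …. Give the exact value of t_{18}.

t_{18} = 1·18^2 + 6·18 + 5 = 437.

437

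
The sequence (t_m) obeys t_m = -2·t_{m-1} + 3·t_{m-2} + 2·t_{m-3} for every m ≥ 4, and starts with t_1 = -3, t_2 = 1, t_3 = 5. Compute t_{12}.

-58205

Compute successive terms:
t_4 = -13;  t_5 = 43;  t_6 = -115;  t_7 = 333;  t_8 = -925;  t_9 = 2619;  t_{10} = -7347;  t_{11} = 20701;  t_{12} = -58205.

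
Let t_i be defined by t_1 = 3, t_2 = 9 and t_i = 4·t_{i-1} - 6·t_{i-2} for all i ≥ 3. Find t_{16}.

-1740672

t_3 = 18, t_4 = 18, t_5 = -36, …, t_{13} = 151488, t_{14} = 189504, t_{15} = -150912, t_{16} = -1740672.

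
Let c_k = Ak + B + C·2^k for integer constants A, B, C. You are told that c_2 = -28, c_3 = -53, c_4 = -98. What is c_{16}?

Write the equations: 2A + B + 4C = -28; 3A + B + 8C = -53; 4A + B + 16C = -98.
Subtracting the first from the second: A + 4C = -25.
Subtracting the second from the third: A + 8C = -45.
Solving: C = -5, A = -5, then B = 2.
Hence c_{16} = -5·16 + 2 + (-5)·65536 = -327758.

-327758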